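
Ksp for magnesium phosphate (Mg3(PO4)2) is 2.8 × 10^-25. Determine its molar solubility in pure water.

Mg3(PO4)2(s) ⇌ 3 Mg^2+ + 2 PO4^3-
Ksp = [Mg^2+]^3[PO4^3-]^2
For each mole of Mg3(PO4)2 that dissolves: [Mg^2+] = 3s, [PO4^3-] = 2s.
Ksp = (3s)^3(2s)^2 = 108s^5
s^5 = 2.8 × 10^-25 / 108, so s = 4.8 × 10^-6 M

s ≈ 4.8e-6 M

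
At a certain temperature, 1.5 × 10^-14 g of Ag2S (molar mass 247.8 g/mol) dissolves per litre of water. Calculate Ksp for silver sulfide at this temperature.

Molar solubility s = (1.5 × 10^-14 g/L) / (247.8 g/mol) = 6.05 × 10^-17 M.
Ag2S(s) ⇌ 2 Ag^+ + S^2-
If s mol/L of Ag2S dissolves, [Ag^+] = 2s and [S^2-] = s.
Ksp = [Ag^+]^2[S^2-]
So Ksp = (2s)^2 × s = 4s^3
Ksp = 4 × (6.05 x 10^-17)^3 = 8.9 × 10^-49

8.9 × 10^-49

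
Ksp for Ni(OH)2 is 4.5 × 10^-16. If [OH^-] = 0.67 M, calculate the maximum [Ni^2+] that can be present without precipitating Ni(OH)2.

[Ni^2+] = 1.0e-15 M

Ni(OH)2(s) ⇌ Ni^2+(aq) + 2 OH^-(aq)
Ksp = [Ni^2+][OH^-]^2
Precipitation begins when Q = Ksp. With [OH^-] = 0.67 M:
4.5 × 10^-16 = (0.67)^2 × [Ni^2+]
[Ni^2+] = (4.5 × 10^-16 / 4.49 x 10^-1) = 1.0 × 10^-15 M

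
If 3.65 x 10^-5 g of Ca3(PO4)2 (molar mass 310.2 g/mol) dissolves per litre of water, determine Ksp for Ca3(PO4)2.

2.44 × 10^-33

Molar solubility s = (3.65 x 10^-5 g/L) / (310.2 g/mol) = 1.177 x 10^-7 M.
Ca3(PO4)2(s) ⇌ 3 Ca^2+(aq) + 2 PO4^3-(aq)
Let s = molar solubility. Then [Ca^2+] = 3s and [PO4^3-] = 2s.
Ksp = [Ca^2+]^3[PO4^3-]^2
So Ksp = (3s)^3 × (2s)^2 = 108s^5
With s = 1.177 x 10^-7: Ksp = 2.44 x 10^-33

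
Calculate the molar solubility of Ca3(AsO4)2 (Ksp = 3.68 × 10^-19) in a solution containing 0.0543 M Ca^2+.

Ca3(AsO4)2(s) ⇌ 3 Ca^2+ + 2 AsO4^3-
Ksp = [Ca^2+]^3[AsO4^3-]^2
If s mol/L dissolves here, [Ca^2+] = 0.0543 + 3s ≈ 0.0543, [AsO4^3-] = 2s (since the Ca^2+ already present dominates).
Ksp ≈ (0.0543)^3 × (2s)^2
s = 2.40 x 10^-8 M
Check: 3s = 7.2 × 10^-8 ≪ 0.0543, so the approximation is valid.

2.40e-8 M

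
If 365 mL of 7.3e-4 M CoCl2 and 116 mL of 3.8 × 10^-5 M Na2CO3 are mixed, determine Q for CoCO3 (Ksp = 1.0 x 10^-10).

Total volume = 365 + 116 = 481 mL.
[Co^2+] = 7.3 × 10^-4 × (365/481) = 5.54 x 10^-4 M
[CO3^2-] = 3.8 x 10^-5 × (116/481) = 9.16 × 10^-6 M
CoCO3(s) <=> Co^2+(aq) + CO3^2-(aq), so Q = [Co^2+][CO3^2-]
Q = (5.54 × 10^-4)(9.16 × 10^-6) = 5.1 x 10^-9
Q > Ksp, so CoCO3 will precipitate.

5.1e-9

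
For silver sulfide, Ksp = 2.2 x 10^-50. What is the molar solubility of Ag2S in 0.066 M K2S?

Ag2S(s) ⇌ 2 Ag^+(aq) + S^2-(aq)
Ksp = [Ag^+]^2[S^2-]
Let s = moles of Ag2S that dissolve per litre. [Ag^+] = 2s, [S^2-] = 0.066 + s ≈ 0.066 (common-ion effect: S^2- is already 0.066 M).
Ksp ≈ (2s)^2 × 0.066
s = 2.9 × 10^-25 M
Check: s = 2.9 × 10^-25 ≪ 0.066, so the approximation is valid.

2.9e-25 M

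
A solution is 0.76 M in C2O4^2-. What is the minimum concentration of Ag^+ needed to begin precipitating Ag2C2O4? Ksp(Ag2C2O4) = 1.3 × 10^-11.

Ag2C2O4(s) ⇌ 2 Ag^+ + C2O4^2-
Ksp = [Ag^+]^2[C2O4^2-]
Precipitation begins when Q = Ksp. With [C2O4^2-] = 0.76 M:
1.3 × 10^-11 = (0.76) × [Ag^+]^2
[Ag^+] = (1.3 × 10^-11 / 7.6 x 10^-1)^(1/2) = 4.1 x 10^-6 M

4.1e-6 M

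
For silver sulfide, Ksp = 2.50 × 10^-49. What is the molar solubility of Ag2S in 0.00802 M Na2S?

s = 2.79 × 10^-24 M

Ag2S(s) ⇌ 2 Ag^+(aq) + S^2-(aq)
Ksp = [Ag^+]^2[S^2-]
If s mol/L dissolves here, [Ag^+] = 2s, [S^2-] = 0.00802 + s ≈ 0.00802 (since S^2- from Na2S dominates).
Ksp ≈ (2s)^2 × 0.00802
s = 2.79 x 10^-24 M
Check: s = 2.8 x 10^-24 ≪ 0.00802, so the approximation is valid.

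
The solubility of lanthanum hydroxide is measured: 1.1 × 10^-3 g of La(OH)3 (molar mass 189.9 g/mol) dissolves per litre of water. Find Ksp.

Ksp = 3.0 × 10^-20

Molar solubility s = (1.1 x 10^-3 g/L) / (189.9 g/mol) = 5.79 × 10^-6 M.
La(OH)3(s) ⇌ La^3+ + 3 OH^-
Let s = molar solubility. Then [La^3+] = s and [OH^-] = 3s.
Ksp = [La^3+][OH^-]^3
So Ksp = s × (3s)^3 = 27s^4
With s = 5.79 × 10^-6: Ksp = 3.0 × 10^-20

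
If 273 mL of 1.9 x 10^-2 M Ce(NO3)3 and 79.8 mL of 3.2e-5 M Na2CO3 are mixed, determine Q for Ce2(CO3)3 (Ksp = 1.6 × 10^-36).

Q ≈ 8.2e-20

Total volume = 273 + 79.8 = 352.8 mL.
[Ce^3+] = 1.9 × 10^-2 × (273/352.8) = 1.47 x 10^-2 M
[CO3^2-] = 3.2 × 10^-5 × (79.8/352.8) = 7.24 x 10^-6 M
Ce2(CO3)3(s) ⇌ 2 Ce^3+ + 3 CO3^2-, so Q = [Ce^3+]^2[CO3^2-]^3
Q = (1.47 x 10^-2)^2(7.24 × 10^-6)^3 = 8.2 × 10^-20
Q > Ksp, so Ce2(CO3)3 will precipitate.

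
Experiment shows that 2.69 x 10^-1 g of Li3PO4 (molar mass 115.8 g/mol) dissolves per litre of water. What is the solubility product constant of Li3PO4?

Molar solubility s = (2.69 x 10^-1 g/L) / (115.8 g/mol) = 2.323 x 10^-3 M.
Li3PO4(s) ⇌ 3 Li^+(aq) + PO4^3-(aq)
Let s = molar solubility. Then [Li^+] = 3s and [PO4^3-] = s.
Ksp = [Li^+]^3[PO4^3-]
Substituting: Ksp = (3s)^3s = 27s^4
Ksp = 27 × (2.323 x 10^-3)^4 = 7.86 × 10^-10

Ksp ≈ 7.86 × 10^-10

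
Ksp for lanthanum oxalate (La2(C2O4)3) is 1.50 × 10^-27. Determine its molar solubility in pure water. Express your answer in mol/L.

La2(C2O4)3(s) <=> 2 La^3+(aq) + 3 C2O4^2-(aq)
Ksp = [La^3+]^2[C2O4^2-]^3
If s mol/L of La2(C2O4)3 dissolves, [La^3+] = 2s and [C2O4^2-] = 3s.
So Ksp = (2s)^2 × (3s)^3 = 108s^5
s^5 = 1.50 × 10^-27 / 108, so s = 1.69 x 10^-6 M

s ≈ 1.69e-6 M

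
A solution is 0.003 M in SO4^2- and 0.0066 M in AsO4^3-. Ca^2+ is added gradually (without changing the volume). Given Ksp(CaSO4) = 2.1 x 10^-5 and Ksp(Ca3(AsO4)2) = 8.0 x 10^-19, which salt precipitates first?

Precipitation of each salt starts when its ion product equals its Ksp.
For CaSO4: 2.1 x 10^-5 = 0.003 × [Ca^2+]  ⇒  [Ca^2+] = 7.0 × 10^-3 M.
For Ca3(AsO4)2: 8.0 x 10^-19 = (0.0066)^2 × [Ca^2+]^3  ⇒  [Ca^2+] = 2.6 × 10^-5 M.
The salt with the lower threshold [Ca^2+] precipitates first: Ca3(AsO4)2.

Ca3(AsO4)2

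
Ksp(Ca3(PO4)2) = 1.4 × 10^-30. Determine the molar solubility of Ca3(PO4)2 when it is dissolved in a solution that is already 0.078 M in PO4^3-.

s = 2.0 x 10^-10 M

Ca3(PO4)2(s) <=> 3 Ca^2+ + 2 PO4^3-
Ksp = [Ca^2+]^3[PO4^3-]^2
Let s be the molar solubility in this solution. [Ca^2+] = 3s, [PO4^3-] = 0.078 + 2s ≈ 0.078 (Ksp is small, so little additional dissolves).
Ksp ≈ (3s)^3 × (0.078)^2
s = 2.0 x 10^-10 M
Check: 2s = 4.1 × 10^-10 ≪ 0.078, so the approximation is valid.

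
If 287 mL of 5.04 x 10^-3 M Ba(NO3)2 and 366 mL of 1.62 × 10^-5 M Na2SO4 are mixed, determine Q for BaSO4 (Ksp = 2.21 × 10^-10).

Total volume = 287 + 366 = 653 mL.
[Ba^2+] = 5.04 x 10^-3 × (287/653) = 2.215 × 10^-3 M
[SO4^2-] = 1.62 x 10^-5 × (366/653) = 9.080 × 10^-6 M
BaSO4(s) ⇌ Ba^2+(aq) + SO4^2-(aq), so Q = [Ba^2+][SO4^2-]
Q = (2.215 × 10^-3)(9.080 x 10^-6) = 2.01 × 10^-8
Q > Ksp, so BaSO4 will precipitate.

Q ≈ 2.01 × 10^-8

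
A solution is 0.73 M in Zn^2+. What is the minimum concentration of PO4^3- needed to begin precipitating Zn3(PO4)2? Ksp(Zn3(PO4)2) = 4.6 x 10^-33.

Zn3(PO4)2(s) ⇌ 3 Zn^2+(aq) + 2 PO4^3-(aq)
Ksp = [Zn^2+]^3[PO4^3-]^2
Precipitation begins when Q = Ksp. With [Zn^2+] = 0.73 M:
4.6 x 10^-33 = (0.73)^3 × [PO4^3-]^2
[PO4^3-] = (4.6 x 10^-33 / 3.89 × 10^-1)^(1/2) = 1.1 x 10^-16 M

1.1 × 10^-16 M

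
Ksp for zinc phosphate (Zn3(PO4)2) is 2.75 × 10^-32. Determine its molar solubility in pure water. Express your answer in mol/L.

s ≈ 1.91e-7 M

Zn3(PO4)2(s) ⇌ 3 Zn^2+(aq) + 2 PO4^3-(aq)
Ksp = [Zn^2+]^3[PO4^3-]^2
If s mol/L of Zn3(PO4)2 dissolves, [Zn^2+] = 3s and [PO4^3-] = 2s.
Ksp = (3s)^3(2s)^2 = 108s^5
s^5 = 2.75 × 10^-32 / 108, so s = 1.91 x 10^-7 M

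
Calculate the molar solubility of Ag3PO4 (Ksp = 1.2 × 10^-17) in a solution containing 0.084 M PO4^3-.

Ag3PO4(s) <=> 3 Ag^+ + PO4^3-
Ksp = [Ag^+]^3[PO4^3-]
If s mol/L dissolves here, [Ag^+] = 3s, [PO4^3-] = 0.084 + s ≈ 0.084 (common-ion effect: PO4^3- is already 0.084 M).
Ksp ≈ (3s)^3 × 0.084
s = 1.7 × 10^-6 M
Check: s = 1.7 × 10^-6 ≪ 0.084, so the approximation is valid.

s ≈ 1.7 × 10^-6 M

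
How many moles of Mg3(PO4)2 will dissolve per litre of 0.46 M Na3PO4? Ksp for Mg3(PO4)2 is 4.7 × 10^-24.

Mg3(PO4)2(s) <=> 3 Mg^2+ + 2 PO4^3-
Ksp = [Mg^2+]^3[PO4^3-]^2
Let s = moles of Mg3(PO4)2 that dissolve per litre. [Mg^2+] = 3s, [PO4^3-] = 0.46 + 2s ≈ 0.46 (since PO4^3- from Na3PO4 dominates).
Ksp ≈ (3s)^3 × (0.46)^2
s = 9.4 × 10^-9 M
Check: 2s = 1.9 × 10^-8 ≪ 0.46, so the approximation is valid.

s = 9.4 x 10^-9 M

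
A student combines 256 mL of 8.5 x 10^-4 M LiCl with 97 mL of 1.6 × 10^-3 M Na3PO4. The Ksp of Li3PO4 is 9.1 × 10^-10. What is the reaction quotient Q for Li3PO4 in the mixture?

1.0 × 10^-13

Total volume = 256 + 97 = 353 mL.
[Li^+] = 8.5 × 10^-4 × (256/353) = 6.16 × 10^-4 M
[PO4^3-] = 1.6 × 10^-3 × (97/353) = 4.40 x 10^-4 M
Li3PO4(s) <=> 3 Li^+(aq) + PO4^3-(aq), so Q = [Li^+]^3[PO4^3-]
Q = (6.16 × 10^-4)^3(4.40 × 10^-4) = 1.0 x 10^-13
Q < Ksp, so no precipitate of Li3PO4 forms.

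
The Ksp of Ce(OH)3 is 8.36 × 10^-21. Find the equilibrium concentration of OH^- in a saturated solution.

1.26e-5 M

Ce(OH)3(s) ⇌ Ce^3+(aq) + 3 OH^-(aq)
Ksp = [Ce^3+][OH^-]^3
If s mol/L of Ce(OH)3 dissolves, [Ce^3+] = s and [OH^-] = 3s.
Ksp = s(3s)^3 = 27s^4
s^4 = 8.36 × 10^-21 / 27, so s = 4.195 × 10^-6 M
[OH^-] = 3s = 1.26 × 10^-5 M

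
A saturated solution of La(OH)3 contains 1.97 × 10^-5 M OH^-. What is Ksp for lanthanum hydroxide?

La(OH)3(s) ⇌ La^3+ + 3 OH^-
Stoichiometry gives [La^3+] = (1/3)[OH^-] = 6.567 x 10^-6 M.
Ksp = [La^3+][OH^-]^3
Ksp = 6.567 × 10^-6 × (1.97 × 10^-5)^3 = 5.02 × 10^-20

5.02 × 10^-20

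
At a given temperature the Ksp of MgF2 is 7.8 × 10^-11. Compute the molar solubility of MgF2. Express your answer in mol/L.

s ≈ 2.7e-4 M

MgF2(s) ⇌ Mg^2+ + 2 F^-
Ksp = [Mg^2+][F^-]^2
If s mol/L of MgF2 dissolves, [Mg^2+] = s and [F^-] = 2s.
So Ksp = s × (2s)^2 = 4s^3
s^3 = 7.8 × 10^-11 / 4, so s = 2.7 x 10^-4 M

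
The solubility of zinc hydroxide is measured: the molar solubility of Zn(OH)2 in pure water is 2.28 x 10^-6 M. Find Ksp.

Ksp = 4.74e-17

Zn(OH)2(s) <=> Zn^2+(aq) + 2 OH^-(aq)
For each mole of Zn(OH)2 that dissolves: [Zn^2+] = s, [OH^-] = 2s.
Ksp = [Zn^2+][OH^-]^2
So Ksp = s × (2s)^2 = 4s^3
Ksp = 4 × (2.28 x 10^-6)^3 = 4.74 × 10^-17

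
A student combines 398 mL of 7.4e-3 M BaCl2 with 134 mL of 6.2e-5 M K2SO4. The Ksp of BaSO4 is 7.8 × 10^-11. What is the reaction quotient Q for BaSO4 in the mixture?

Q ≈ 8.6 x 10^-8

Total volume = 398 + 134 = 532 mL.
[Ba^2+] = 7.4 × 10^-3 × (398/532) = 5.54 × 10^-3 M
[SO4^2-] = 6.2 × 10^-5 × (134/532) = 1.56 x 10^-5 M
BaSO4(s) <=> Ba^2+(aq) + SO4^2-(aq), so Q = [Ba^2+][SO4^2-]
Q = (5.54 × 10^-3)(1.56 × 10^-5) = 8.6 × 10^-8
Q > Ksp, so BaSO4 will precipitate.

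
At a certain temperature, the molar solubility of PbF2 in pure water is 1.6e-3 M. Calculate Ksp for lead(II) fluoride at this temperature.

PbF2(s) ⇌ Pb^2+ + 2 F^-
Let s = molar solubility. Then [Pb^2+] = s and [F^-] = 2s.
Ksp = [Pb^2+][F^-]^2
Substituting: Ksp = s(2s)^2 = 4s^3
Ksp = 4 × (1.6 x 10^-3)^3 = 1.6 × 10^-8

Ksp = 1.6e-8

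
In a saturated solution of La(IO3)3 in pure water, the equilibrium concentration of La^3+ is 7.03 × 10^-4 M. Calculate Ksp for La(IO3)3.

La(IO3)3(s) ⇌ La^3+ + 3 IO3^-
Stoichiometry gives [IO3^-] = (3/1)[La^3+] = 2.109 × 10^-3 M.
Ksp = [La^3+][IO3^-]^3
Ksp = 7.03 × 10^-4 × (2.109 × 10^-3)^3 = 6.59 × 10^-12

6.59e-12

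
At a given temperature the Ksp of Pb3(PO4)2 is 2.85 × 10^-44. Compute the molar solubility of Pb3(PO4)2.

Pb3(PO4)2(s) <=> 3 Pb^2+(aq) + 2 PO4^3-(aq)
Ksp = [Pb^2+]^3[PO4^3-]^2
If s mol/L of Pb3(PO4)2 dissolves, [Pb^2+] = 3s and [PO4^3-] = 2s.
Ksp = (3s)^3(2s)^2 = 108s^5
Solving, s = (2.85 × 10^-44/108)^(1/5) = 7.66 × 10^-10 M

s = 7.66 x 10^-10 M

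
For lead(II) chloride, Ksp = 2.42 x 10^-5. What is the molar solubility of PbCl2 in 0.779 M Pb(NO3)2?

2.79 × 10^-3 M

PbCl2(s) ⇌ Pb^2+ + 2 Cl^-
Ksp = [Pb^2+][Cl^-]^2
Let s be the molar solubility in this solution. [Pb^2+] = 0.779 + s ≈ 0.779, [Cl^-] = 2s (common-ion effect: Pb^2+ is already 0.779 M).
Ksp ≈ 0.779 × (2s)^2
s = 2.79 x 10^-3 M
Check: s = 2.8 × 10^-3 ≪ 0.779, so the approximation is valid.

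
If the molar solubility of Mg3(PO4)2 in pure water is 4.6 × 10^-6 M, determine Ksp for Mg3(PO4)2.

Mg3(PO4)2(s) <=> 3 Mg^2+ + 2 PO4^3-
If s mol/L of Mg3(PO4)2 dissolves, [Mg^2+] = 3s and [PO4^3-] = 2s.
Ksp = [Mg^2+]^3[PO4^3-]^2
Ksp = (3s)^3(2s)^2 = 108s^5
Ksp = 108 × (4.6 × 10^-6)^5 = 2.2 × 10^-25

Ksp ≈ 2.2e-25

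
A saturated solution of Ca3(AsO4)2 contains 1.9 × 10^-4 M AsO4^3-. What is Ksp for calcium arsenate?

Ca3(AsO4)2(s) ⇌ 3 Ca^2+(aq) + 2 AsO4^3-(aq)
Stoichiometry gives [Ca^2+] = (3/2)[AsO4^3-] = 2.85 × 10^-4 M.
Ksp = [Ca^2+]^3[AsO4^3-]^2
Ksp = (2.85 × 10^-4)^3 × (1.9 × 10^-4)^2 = 8.4 x 10^-19

Ksp = 8.4e-19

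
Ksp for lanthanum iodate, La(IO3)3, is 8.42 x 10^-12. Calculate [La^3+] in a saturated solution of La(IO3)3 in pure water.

La(IO3)3(s) ⇌ La^3+ + 3 IO3^-
Ksp = [La^3+][IO3^-]^3
For each mole of La(IO3)3 that dissolves: [La^3+] = s, [IO3^-] = 3s.
Substituting: Ksp = s(3s)^3 = 27s^4
s^4 = 8.42 x 10^-12 / 27, so s = 7.473 × 10^-4 M
[La^3+] = s = 7.47 × 10^-4 M

7.47 × 10^-4 M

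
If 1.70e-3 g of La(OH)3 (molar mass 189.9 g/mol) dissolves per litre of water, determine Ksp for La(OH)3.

Ksp ≈ 1.73 × 10^-19

Molar solubility s = (1.70 x 10^-3 g/L) / (189.9 g/mol) = 8.952 × 10^-6 M.
La(OH)3(s) ⇌ La^3+(aq) + 3 OH^-(aq)
If s mol/L of La(OH)3 dissolves, [La^3+] = s and [OH^-] = 3s.
Ksp = [La^3+][OH^-]^3
Ksp = s(3s)^3 = 27s^4
With s = 8.952 x 10^-6: Ksp = 1.73 × 10^-19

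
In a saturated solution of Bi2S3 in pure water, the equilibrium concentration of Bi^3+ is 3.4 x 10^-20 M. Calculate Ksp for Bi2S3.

Ksp ≈ 1.5 x 10^-97

Bi2S3(s) ⇌ 2 Bi^3+(aq) + 3 S^2-(aq)
Stoichiometry gives [S^2-] = (3/2)[Bi^3+] = 5.10 x 10^-20 M.
Ksp = [Bi^3+]^2[S^2-]^3
Ksp = (3.4 x 10^-20)^2 × (5.10 × 10^-20)^3 = 1.5 × 10^-97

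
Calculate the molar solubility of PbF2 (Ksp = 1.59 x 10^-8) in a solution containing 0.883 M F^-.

2.04e-8 M

PbF2(s) <=> Pb^2+(aq) + 2 F^-(aq)
Ksp = [Pb^2+][F^-]^2
Let s = moles of PbF2 that dissolve per litre. [Pb^2+] = s, [F^-] = 0.883 + 2s ≈ 0.883 (since the F^- already present dominates).
Ksp ≈ s × (0.883)^2
s = 2.04 × 10^-8 M
Check: 2s = 4.1 × 10^-8 ≪ 0.883, so the approximation is valid.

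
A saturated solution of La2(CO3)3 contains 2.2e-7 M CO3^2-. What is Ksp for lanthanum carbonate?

Ksp = 2.3 × 10^-34

La2(CO3)3(s) ⇌ 2 La^3+(aq) + 3 CO3^2-(aq)
Stoichiometry gives [La^3+] = (2/3)[CO3^2-] = 1.47 × 10^-7 M.
Ksp = [La^3+]^2[CO3^2-]^3
Ksp = (1.47 × 10^-7)^2 × (2.2 × 10^-7)^3 = 2.3 x 10^-34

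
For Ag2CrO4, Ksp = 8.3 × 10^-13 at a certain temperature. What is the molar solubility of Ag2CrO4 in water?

Ag2CrO4(s) ⇌ 2 Ag^+(aq) + CrO4^2-(aq)
Ksp = [Ag^+]^2[CrO4^2-]
With molar solubility s: [Ag^+] = 2s, [CrO4^2-] = s.
Ksp = (2s)^2s = 4s^3
s = (8.3 × 10^-13 / 4)^(1/3) = 5.9 × 10^-5 M

s = 5.9 x 10^-5 M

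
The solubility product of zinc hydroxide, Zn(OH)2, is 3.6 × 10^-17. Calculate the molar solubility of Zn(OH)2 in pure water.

2.1 × 10^-6 M

Zn(OH)2(s) ⇌ Zn^2+ + 2 OH^-
Ksp = [Zn^2+][OH^-]^2
Let s = molar solubility. Then [Zn^2+] = s and [OH^-] = 2s.
Substituting: Ksp = s(2s)^2 = 4s^3
s^3 = 3.6 × 10^-17 / 4, so s = 2.1 × 10^-6 M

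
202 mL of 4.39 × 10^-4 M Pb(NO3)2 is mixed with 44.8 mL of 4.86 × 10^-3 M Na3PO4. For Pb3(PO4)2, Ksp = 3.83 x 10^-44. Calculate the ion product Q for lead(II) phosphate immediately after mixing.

3.61 × 10^-17

Total volume = 202 + 44.8 = 246.8 mL.
[Pb^2+] = 4.39 x 10^-4 × (202/246.8) = 3.593 x 10^-4 M
[PO4^3-] = 4.86 × 10^-3 × (44.8/246.8) = 8.822 x 10^-4 M
Pb3(PO4)2(s) <=> 3 Pb^2+(aq) + 2 PO4^3-(aq), so Q = [Pb^2+]^3[PO4^3-]^2
Q = (3.593 x 10^-4)^3(8.822 × 10^-4)^2 = 3.61 × 10^-17
Q > Ksp, so Pb3(PO4)2 will precipitate.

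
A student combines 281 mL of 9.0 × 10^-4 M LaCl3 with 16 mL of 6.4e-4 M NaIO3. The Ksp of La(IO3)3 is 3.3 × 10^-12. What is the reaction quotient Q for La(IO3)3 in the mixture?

3.5e-17

Total volume = 281 + 16 = 297 mL.
[La^3+] = 9.0 × 10^-4 × (281/297) = 8.52 × 10^-4 M
[IO3^-] = 6.4 × 10^-4 × (16/297) = 3.45 × 10^-5 M
La(IO3)3(s) ⇌ La^3+ + 3 IO3^-, so Q = [La^3+][IO3^-]^3
Q = (8.52 × 10^-4)(3.45 × 10^-5)^3 = 3.5 x 10^-17
Q < Ksp, so no precipitate of La(IO3)3 forms.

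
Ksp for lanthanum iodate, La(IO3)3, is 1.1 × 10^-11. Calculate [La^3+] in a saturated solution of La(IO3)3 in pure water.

[La^3+] ≈ 8.0 x 10^-4 M

La(IO3)3(s) ⇌ La^3+ + 3 IO3^-
Ksp = [La^3+][IO3^-]^3
For each mole of La(IO3)3 that dissolves: [La^3+] = s, [IO3^-] = 3s.
Ksp = s(3s)^3 = 27s^4
s = (1.1 × 10^-11 / 27)^(1/4) = 7.99 × 10^-4 M
[La^3+] = s = 8.0 × 10^-4 M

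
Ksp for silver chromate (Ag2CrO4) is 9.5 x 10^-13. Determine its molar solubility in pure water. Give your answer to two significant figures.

6.2 x 10^-5 M

Ag2CrO4(s) ⇌ 2 Ag^+(aq) + CrO4^2-(aq)
Ksp = [Ag^+]^2[CrO4^2-]
For each mole of Ag2CrO4 that dissolves: [Ag^+] = 2s, [CrO4^2-] = s.
So Ksp = (2s)^2 × s = 4s^3
Solving, s = (9.5 x 10^-13/4)^(1/3) = 6.2 × 10^-5 M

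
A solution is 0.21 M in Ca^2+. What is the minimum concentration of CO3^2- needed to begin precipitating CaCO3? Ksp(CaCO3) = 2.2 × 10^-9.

[CO3^2-] ≈ 1.0 × 10^-8 M

CaCO3(s) <=> Ca^2+(aq) + CO3^2-(aq)
Ksp = [Ca^2+][CO3^2-]
Precipitation begins when Q = Ksp. With [Ca^2+] = 0.21 M:
2.2 × 10^-9 = (0.21) × [CO3^2-]
[CO3^2-] = (2.2 × 10^-9 / 2.1 × 10^-1) = 1.0 × 10^-8 M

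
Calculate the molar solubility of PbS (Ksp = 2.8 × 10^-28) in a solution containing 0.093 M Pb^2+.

3.0e-27 M

PbS(s) <=> Pb^2+(aq) + S^2-(aq)
Ksp = [Pb^2+][S^2-]
Let s be the molar solubility in this solution. [Pb^2+] = 0.093 + s ≈ 0.093, [S^2-] = s (Ksp is small, so little additional dissolves).
Ksp ≈ 0.093 × s
s = 3.0 × 10^-27 M
Check: s = 3.0 x 10^-27 ≪ 0.093, so the approximation is valid.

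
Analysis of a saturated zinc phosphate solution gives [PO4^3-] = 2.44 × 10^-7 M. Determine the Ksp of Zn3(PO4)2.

Zn3(PO4)2(s) ⇌ 3 Zn^2+ + 2 PO4^3-
Stoichiometry gives [Zn^2+] = (3/2)[PO4^3-] = 3.660 × 10^-7 M.
Ksp = [Zn^2+]^3[PO4^3-]^2
Ksp = (3.660 x 10^-7)^3 × (2.44 x 10^-7)^2 = 2.92 x 10^-33

Ksp = 2.92e-33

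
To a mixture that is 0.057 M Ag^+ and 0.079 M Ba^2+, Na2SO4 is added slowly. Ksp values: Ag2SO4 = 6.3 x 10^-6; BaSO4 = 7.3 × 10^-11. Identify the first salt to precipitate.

Precipitation of each salt starts when its ion product equals its Ksp.
For Ag2SO4: 6.3 x 10^-6 = (0.057)^2 × [SO4^2-]  ⇒  [SO4^2-] = 1.9 x 10^-3 M.
For BaSO4: 7.3 × 10^-11 = 0.079 × [SO4^2-]  ⇒  [SO4^2-] = 9.2 × 10^-10 M.
The salt with the lower threshold [SO4^2-] precipitates first: BaSO4.

BaSO4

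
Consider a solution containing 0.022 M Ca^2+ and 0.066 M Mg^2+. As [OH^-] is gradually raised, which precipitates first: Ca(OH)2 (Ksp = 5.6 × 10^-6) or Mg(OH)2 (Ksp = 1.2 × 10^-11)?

Mg(OH)2

Each salt begins to precipitate when Q = Ksp, i.e. when [OH^-] reaches its threshold.
For Ca(OH)2: 5.6 × 10^-6 = 0.022 × [OH^-]^2  ⇒  [OH^-] = 1.6 x 10^-2 M.
For Mg(OH)2: 1.2 × 10^-11 = 0.066 × [OH^-]^2  ⇒  [OH^-] = 1.3 x 10^-5 M.
The salt with the lower threshold [OH^-] precipitates first: Mg(OH)2.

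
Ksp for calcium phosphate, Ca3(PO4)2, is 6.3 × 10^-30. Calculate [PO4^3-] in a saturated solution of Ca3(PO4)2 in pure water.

[PO4^3-] ≈ 1.1 × 10^-6 M

Ca3(PO4)2(s) ⇌ 3 Ca^2+ + 2 PO4^3-
Ksp = [Ca^2+]^3[PO4^3-]^2
For each mole of Ca3(PO4)2 that dissolves: [Ca^2+] = 3s, [PO4^3-] = 2s.
Substituting: Ksp = (3s)^3(2s)^2 = 108s^5
s = (6.3 × 10^-30 / 108)^(1/5) = 5.66 × 10^-7 M
[PO4^3-] = 2s = 1.1 × 10^-6 M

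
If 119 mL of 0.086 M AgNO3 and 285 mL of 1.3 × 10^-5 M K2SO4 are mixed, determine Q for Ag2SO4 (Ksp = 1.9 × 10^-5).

5.9 x 10^-9

Total volume = 119 + 285 = 404 mL.
[Ag^+] = 8.6 × 10^-2 × (119/404) = 2.53 × 10^-2 M
[SO4^2-] = 1.3 x 10^-5 × (285/404) = 9.17 × 10^-6 M
Ag2SO4(s) ⇌ 2 Ag^+ + SO4^2-, so Q = [Ag^+]^2[SO4^2-]
Q = (2.53 x 10^-2)^2(9.17 x 10^-6) = 5.9 x 10^-9
Q < Ksp, so no precipitate of Ag2SO4 forms.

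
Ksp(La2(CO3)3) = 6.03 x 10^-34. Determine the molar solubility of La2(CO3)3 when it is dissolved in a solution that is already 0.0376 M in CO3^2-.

s ≈ 1.68 x 10^-15 M

La2(CO3)3(s) <=> 2 La^3+(aq) + 3 CO3^2-(aq)
Ksp = [La^3+]^2[CO3^2-]^3
Let s = moles of La2(CO3)3 that dissolve per litre. [La^3+] = 2s, [CO3^2-] = 0.0376 + 3s ≈ 0.0376 (Ksp is small, so little additional dissolves).
Ksp ≈ (2s)^2 × (0.0376)^3
s = 1.68 x 10^-15 M
Check: 3s = 5.1 x 10^-15 ≪ 0.0376, so the approximation is valid.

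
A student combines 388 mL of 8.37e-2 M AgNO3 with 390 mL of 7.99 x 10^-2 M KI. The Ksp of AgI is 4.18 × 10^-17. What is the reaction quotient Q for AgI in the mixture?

Total volume = 388 + 390 = 778 mL.
[Ag^+] = 8.37 × 10^-2 × (388/778) = 4.174 × 10^-2 M
[I^-] = 7.99 × 10^-2 × (390/778) = 4.005 × 10^-2 M
AgI(s) <=> Ag^+ + I^-, so Q = [Ag^+][I^-]
Q = (4.174 × 10^-2)(4.005 × 10^-2) = 1.67 x 10^-3
Q > Ksp, so AgI will precipitate.

Q ≈ 1.67 × 10^-3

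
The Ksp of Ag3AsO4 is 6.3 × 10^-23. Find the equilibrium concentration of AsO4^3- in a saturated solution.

Ag3AsO4(s) ⇌ 3 Ag^+(aq) + AsO4^3-(aq)
Ksp = [Ag^+]^3[AsO4^3-]
For each mole of Ag3AsO4 that dissolves: [Ag^+] = 3s, [AsO4^3-] = s.
Ksp = (3s)^3s = 27s^4
Solving, s = (6.3 × 10^-23/27)^(1/4) = 1.24 x 10^-6 M
[AsO4^3-] = s = 1.2 × 10^-6 M

[AsO4^3-] = 1.2 × 10^-6 M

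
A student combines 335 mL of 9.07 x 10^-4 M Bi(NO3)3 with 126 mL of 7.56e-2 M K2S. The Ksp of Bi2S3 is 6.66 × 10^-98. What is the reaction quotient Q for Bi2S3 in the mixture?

Total volume = 335 + 126 = 461 mL.
[Bi^3+] = 9.07 × 10^-4 × (335/461) = 6.591 x 10^-4 M
[S^2-] = 7.56 x 10^-2 × (126/461) = 2.066 x 10^-2 M
Bi2S3(s) <=> 2 Bi^3+ + 3 S^2-, so Q = [Bi^3+]^2[S^2-]^3
Q = (6.591 × 10^-4)^2(2.066 × 10^-2)^3 = 3.83 x 10^-12
Q > Ksp, so Bi2S3 will precipitate.

Q = 3.83e-12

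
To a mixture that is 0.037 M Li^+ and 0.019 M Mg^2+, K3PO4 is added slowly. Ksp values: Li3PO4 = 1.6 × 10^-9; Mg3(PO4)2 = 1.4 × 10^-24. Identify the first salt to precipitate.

Mg3(PO4)2

Each salt begins to precipitate when Q = Ksp, i.e. when [PO4^3-] reaches its threshold.
For Li3PO4: 1.6 × 10^-9 = (0.037)^3 × [PO4^3-]  ⇒  [PO4^3-] = 3.2 × 10^-5 M.
For Mg3(PO4)2: 1.4 × 10^-24 = (0.019)^3 × [PO4^3-]^2  ⇒  [PO4^3-] = 4.5 × 10^-10 M.
The salt with the lower threshold [PO4^3-] precipitates first: Mg3(PO4)2.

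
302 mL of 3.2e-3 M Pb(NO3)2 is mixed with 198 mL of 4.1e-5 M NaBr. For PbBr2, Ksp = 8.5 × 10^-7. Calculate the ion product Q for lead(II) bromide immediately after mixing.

Total volume = 302 + 198 = 500 mL.
[Pb^2+] = 3.2 x 10^-3 × (302/500) = 1.93 × 10^-3 M
[Br^-] = 4.1 x 10^-5 × (198/500) = 1.62 × 10^-5 M
PbBr2(s) ⇌ Pb^2+(aq) + 2 Br^-(aq), so Q = [Pb^2+][Br^-]^2
Q = (1.93 × 10^-3)(1.62 × 10^-5)^2 = 5.1 × 10^-13
Q < Ksp, so no precipitate of PbBr2 forms.

Q = 5.1 x 10^-13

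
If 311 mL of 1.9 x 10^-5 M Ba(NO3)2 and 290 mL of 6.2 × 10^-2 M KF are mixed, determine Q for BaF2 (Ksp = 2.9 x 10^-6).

Q ≈ 8.8e-9

Total volume = 311 + 290 = 601 mL.
[Ba^2+] = 1.9 × 10^-5 × (311/601) = 9.83 × 10^-6 M
[F^-] = 6.2 × 10^-2 × (290/601) = 2.99 x 10^-2 M
BaF2(s) ⇌ Ba^2+ + 2 F^-, so Q = [Ba^2+][F^-]^2
Q = (9.83 x 10^-6)(2.99 × 10^-2)^2 = 8.8 × 10^-9
Q < Ksp, so no precipitate of BaF2 forms.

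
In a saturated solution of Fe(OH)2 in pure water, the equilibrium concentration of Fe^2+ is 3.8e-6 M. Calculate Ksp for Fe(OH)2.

Ksp ≈ 2.2 x 10^-16

Fe(OH)2(s) <=> Fe^2+(aq) + 2 OH^-(aq)
Stoichiometry gives [OH^-] = (2/1)[Fe^2+] = 7.60 × 10^-6 M.
Ksp = [Fe^2+][OH^-]^2
Ksp = 3.8 x 10^-6 × (7.60 × 10^-6)^2 = 2.2 × 10^-16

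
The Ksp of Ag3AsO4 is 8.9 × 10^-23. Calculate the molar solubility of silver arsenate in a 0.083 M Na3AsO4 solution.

s ≈ 3.4 × 10^-8 M

Ag3AsO4(s) <=> 3 Ag^+ + AsO4^3-
Ksp = [Ag^+]^3[AsO4^3-]
Let s be the molar solubility in this solution. [Ag^+] = 3s, [AsO4^3-] = 0.083 + s ≈ 0.083 (since AsO4^3- from Na3AsO4 dominates).
Ksp ≈ (3s)^3 × 0.083
s = 3.4 x 10^-8 M
Check: s = 3.4 × 10^-8 ≪ 0.083, so the approximation is valid.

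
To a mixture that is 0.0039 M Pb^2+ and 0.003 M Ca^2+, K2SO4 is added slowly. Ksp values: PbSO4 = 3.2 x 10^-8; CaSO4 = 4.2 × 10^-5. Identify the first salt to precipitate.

PbSO4

Precipitation of each salt starts when its ion product equals its Ksp.
For PbSO4: 3.2 x 10^-8 = 0.0039 × [SO4^2-]  ⇒  [SO4^2-] = 8.2 × 10^-6 M.
For CaSO4: 4.2 × 10^-5 = 0.003 × [SO4^2-]  ⇒  [SO4^2-] = 1.4 x 10^-2 M.
The salt with the lower threshold [SO4^2-] precipitates first: PbSO4.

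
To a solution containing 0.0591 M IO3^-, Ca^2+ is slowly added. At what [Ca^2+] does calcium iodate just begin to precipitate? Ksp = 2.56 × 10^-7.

[Ca^2+] = 7.33e-5 M

Ca(IO3)2(s) ⇌ Ca^2+ + 2 IO3^-
Ksp = [Ca^2+][IO3^-]^2
Precipitation begins when Q = Ksp. With [IO3^-] = 0.0591 M:
2.56 × 10^-7 = (0.0591)^2 × [Ca^2+]
[Ca^2+] = (2.56 × 10^-7 / 3.493 x 10^-3) = 7.33 × 10^-5 M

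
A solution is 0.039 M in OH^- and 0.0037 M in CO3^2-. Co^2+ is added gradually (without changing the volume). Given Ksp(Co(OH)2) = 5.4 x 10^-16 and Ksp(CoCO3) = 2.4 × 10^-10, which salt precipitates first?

Each salt begins to precipitate when Q = Ksp, i.e. when [Co^2+] reaches its threshold.
For Co(OH)2: 5.4 x 10^-16 = (0.039)^2 × [Co^2+]  ⇒  [Co^2+] = 3.6 × 10^-13 M.
For CoCO3: 2.4 × 10^-10 = 0.0037 × [Co^2+]  ⇒  [Co^2+] = 6.5 x 10^-8 M.
The salt with the lower threshold [Co^2+] precipitates first: Co(OH)2.

Co(OH)2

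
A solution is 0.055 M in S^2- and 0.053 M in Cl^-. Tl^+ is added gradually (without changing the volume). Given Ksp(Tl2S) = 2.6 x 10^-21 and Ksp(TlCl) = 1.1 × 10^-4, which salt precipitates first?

Tl2S

Each salt begins to precipitate when Q = Ksp, i.e. when [Tl^+] reaches its threshold.
For Tl2S: 2.6 x 10^-21 = 0.055 × [Tl^+]^2  ⇒  [Tl^+] = 2.2 × 10^-10 M.
For TlCl: 1.1 × 10^-4 = 0.053 × [Tl^+]  ⇒  [Tl^+] = 2.1 × 10^-3 M.
The salt with the lower threshold [Tl^+] precipitates first: Tl2S.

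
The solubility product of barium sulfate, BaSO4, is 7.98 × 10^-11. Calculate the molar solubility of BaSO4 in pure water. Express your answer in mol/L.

BaSO4(s) ⇌ Ba^2+(aq) + SO4^2-(aq)
Ksp = [Ba^2+][SO4^2-]
Let s = molar solubility. Then [Ba^2+] = s and [SO4^2-] = s.
Ksp = s^2
s = (7.98 × 10^-11)^(1/2) = 8.93 x 10^-6 M

8.93 × 10^-6 M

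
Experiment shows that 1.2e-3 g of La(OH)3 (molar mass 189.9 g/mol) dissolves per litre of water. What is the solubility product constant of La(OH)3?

Molar solubility s = (1.2 x 10^-3 g/L) / (189.9 g/mol) = 6.32 × 10^-6 M.
La(OH)3(s) ⇌ La^3+(aq) + 3 OH^-(aq)
With molar solubility s: [La^3+] = s, [OH^-] = 3s.
Ksp = [La^3+][OH^-]^3
Substituting: Ksp = s(3s)^3 = 27s^4
Ksp = 27 × (6.32 × 10^-6)^4 = 4.3 × 10^-20

Ksp ≈ 4.3e-20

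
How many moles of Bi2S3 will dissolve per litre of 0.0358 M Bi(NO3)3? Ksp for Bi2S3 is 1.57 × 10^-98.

s = 7.68 × 10^-33 M

Bi2S3(s) <=> 2 Bi^3+ + 3 S^2-
Ksp = [Bi^3+]^2[S^2-]^3
If s mol/L dissolves here, [Bi^3+] = 0.0358 + 2s ≈ 0.0358, [S^2-] = 3s (since Bi^3+ from Bi(NO3)3 dominates).
Ksp ≈ (0.0358)^2 × (3s)^3
s = 7.68 × 10^-33 M
Check: 2s = 1.5 × 10^-32 ≪ 0.0358, so the approximation is valid.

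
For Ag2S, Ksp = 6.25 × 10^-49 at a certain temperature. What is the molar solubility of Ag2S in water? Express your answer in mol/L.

Ag2S(s) <=> 2 Ag^+(aq) + S^2-(aq)
Ksp = [Ag^+]^2[S^2-]
If s mol/L of Ag2S dissolves, [Ag^+] = 2s and [S^2-] = s.
Ksp = (2s)^2s = 4s^3
Solving, s = (6.25 × 10^-49/4)^(1/3) = 5.39 x 10^-17 M

s ≈ 5.39 × 10^-17 M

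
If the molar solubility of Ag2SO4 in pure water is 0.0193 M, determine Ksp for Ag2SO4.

Ag2SO4(s) <=> 2 Ag^+(aq) + SO4^2-(aq)
For each mole of Ag2SO4 that dissolves: [Ag^+] = 2s, [SO4^2-] = s.
Ksp = [Ag^+]^2[SO4^2-]
Substituting: Ksp = (2s)^2s = 4s^3
With s = 1.93 × 10^-2: Ksp = 2.88 × 10^-5

2.88 × 10^-5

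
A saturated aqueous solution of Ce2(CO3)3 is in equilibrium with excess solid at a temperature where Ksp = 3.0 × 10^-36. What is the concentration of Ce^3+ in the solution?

Ce2(CO3)3(s) <=> 2 Ce^3+ + 3 CO3^2-
Ksp = [Ce^3+]^2[CO3^2-]^3
If s mol/L of Ce2(CO3)3 dissolves, [Ce^3+] = 2s and [CO3^2-] = 3s.
Ksp = (2s)^2(3s)^3 = 108s^5
s^5 = 3.0 × 10^-36 / 108, so s = 3.08 × 10^-8 M
[Ce^3+] = 2s = 6.2 × 10^-8 M

[Ce^3+] ≈ 6.2e-8 M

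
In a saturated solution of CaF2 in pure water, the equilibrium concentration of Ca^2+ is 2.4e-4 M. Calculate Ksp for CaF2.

CaF2(s) ⇌ Ca^2+(aq) + 2 F^-(aq)
Stoichiometry gives [F^-] = (2/1)[Ca^2+] = 4.80 x 10^-4 M.
Ksp = [Ca^2+][F^-]^2
Ksp = 2.4 x 10^-4 × (4.80 x 10^-4)^2 = 5.5 x 10^-11

Ksp ≈ 5.5e-11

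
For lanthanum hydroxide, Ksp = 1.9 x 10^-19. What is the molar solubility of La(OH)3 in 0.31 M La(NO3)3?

La(OH)3(s) ⇌ La^3+ + 3 OH^-
Ksp = [La^3+][OH^-]^3
Let s be the molar solubility in this solution. [La^3+] = 0.31 + s ≈ 0.31, [OH^-] = 3s (common-ion effect: La^3+ is already 0.31 M).
Ksp ≈ 0.31 × (3s)^3
s = 2.8 x 10^-7 M
Check: s = 2.8 × 10^-7 ≪ 0.31, so the approximation is valid.

2.8 x 10^-7 M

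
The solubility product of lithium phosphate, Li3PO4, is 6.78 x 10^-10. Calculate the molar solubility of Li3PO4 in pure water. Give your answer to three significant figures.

Li3PO4(s) ⇌ 3 Li^+(aq) + PO4^3-(aq)
Ksp = [Li^+]^3[PO4^3-]
For each mole of Li3PO4 that dissolves: [Li^+] = 3s, [PO4^3-] = s.
Ksp = (3s)^3s = 27s^4
s = (6.78 x 10^-10 / 27)^(1/4) = 2.24 x 10^-3 M

2.24 × 10^-3 M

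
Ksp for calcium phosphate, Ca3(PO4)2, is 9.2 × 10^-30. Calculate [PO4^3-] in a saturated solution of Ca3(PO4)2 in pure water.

Ca3(PO4)2(s) ⇌ 3 Ca^2+(aq) + 2 PO4^3-(aq)
Ksp = [Ca^2+]^3[PO4^3-]^2
Let s = molar solubility. Then [Ca^2+] = 3s and [PO4^3-] = 2s.
So Ksp = (3s)^3 × (2s)^2 = 108s^5
Solving, s = (9.2 × 10^-30/108)^(1/5) = 6.11 × 10^-7 M
[PO4^3-] = 2s = 1.2 x 10^-6 M

[PO4^3-] = 1.2e-6 M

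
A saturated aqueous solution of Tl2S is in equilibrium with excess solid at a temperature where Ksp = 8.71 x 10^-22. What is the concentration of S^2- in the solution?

[S^2-] ≈ 6.02 × 10^-8 M

Tl2S(s) ⇌ 2 Tl^+(aq) + S^2-(aq)
Ksp = [Tl^+]^2[S^2-]
For each mole of Tl2S that dissolves: [Tl^+] = 2s, [S^2-] = s.
So Ksp = (2s)^2 × s = 4s^3
s^3 = 8.71 x 10^-22 / 4, so s = 6.016 x 10^-8 M
[S^2-] = s = 6.02 × 10^-8 M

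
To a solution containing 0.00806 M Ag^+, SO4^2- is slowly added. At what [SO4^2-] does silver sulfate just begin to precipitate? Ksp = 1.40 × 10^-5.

Ag2SO4(s) ⇌ 2 Ag^+(aq) + SO4^2-(aq)
Ksp = [Ag^+]^2[SO4^2-]
Precipitation begins when Q = Ksp. With [Ag^+] = 0.00806 M:
1.40 × 10^-5 = (0.00806)^2 × [SO4^2-]
[SO4^2-] = (1.40 × 10^-5 / 6.496 × 10^-5) = 2.16 × 10^-1 M

[SO4^2-] = 0.216 M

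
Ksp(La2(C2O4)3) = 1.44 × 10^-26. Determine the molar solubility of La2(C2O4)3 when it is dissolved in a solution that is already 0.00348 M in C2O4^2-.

La2(C2O4)3(s) ⇌ 2 La^3+ + 3 C2O4^2-
Ksp = [La^3+]^2[C2O4^2-]^3
Let s be the molar solubility in this solution. [La^3+] = 2s, [C2O4^2-] = 0.00348 + 3s ≈ 0.00348 (common-ion effect: C2O4^2- is already 0.00348 M).
Ksp ≈ (2s)^2 × (0.00348)^3
s = 2.92 x 10^-10 M
Check: 3s = 8.8 × 10^-10 ≪ 0.00348, so the approximation is valid.

s ≈ 2.92 × 10^-10 M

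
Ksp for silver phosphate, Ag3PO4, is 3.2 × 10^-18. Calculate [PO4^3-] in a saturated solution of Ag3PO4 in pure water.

Ag3PO4(s) ⇌ 3 Ag^+ + PO4^3-
Ksp = [Ag^+]^3[PO4^3-]
With molar solubility s: [Ag^+] = 3s, [PO4^3-] = s.
So Ksp = (3s)^3 × s = 27s^4
Solving, s = (3.2 × 10^-18/27)^(1/4) = 1.86 x 10^-5 M
[PO4^3-] = s = 1.9 × 10^-5 M

[PO4^3-] ≈ 1.9e-5 M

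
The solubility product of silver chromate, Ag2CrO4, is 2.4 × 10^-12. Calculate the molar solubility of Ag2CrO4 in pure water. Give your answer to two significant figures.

Ag2CrO4(s) <=> 2 Ag^+(aq) + CrO4^2-(aq)
Ksp = [Ag^+]^2[CrO4^2-]
Let s = molar solubility. Then [Ag^+] = 2s and [CrO4^2-] = s.
Ksp = (2s)^2s = 4s^3
s^3 = 2.4 × 10^-12 / 4, so s = 8.4 x 10^-5 M

s ≈ 8.4 × 10^-5 M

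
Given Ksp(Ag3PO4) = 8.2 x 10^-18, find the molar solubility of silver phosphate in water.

Ag3PO4(s) <=> 3 Ag^+ + PO4^3-
Ksp = [Ag^+]^3[PO4^3-]
For each mole of Ag3PO4 that dissolves: [Ag^+] = 3s, [PO4^3-] = s.
Substituting: Ksp = (3s)^3s = 27s^4
s = (8.2 x 10^-18 / 27)^(1/4) = 2.3 × 10^-5 M

s ≈ 2.3 × 10^-5 M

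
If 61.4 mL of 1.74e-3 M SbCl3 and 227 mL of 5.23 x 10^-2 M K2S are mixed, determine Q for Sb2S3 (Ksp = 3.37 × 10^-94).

Q = 9.57 × 10^-12

Total volume = 61.4 + 227 = 288.4 mL.
[Sb^3+] = 1.74 × 10^-3 × (61.4/288.4) = 3.704 x 10^-4 M
[S^2-] = 5.23 x 10^-2 × (227/288.4) = 4.117 × 10^-2 M
Sb2S3(s) <=> 2 Sb^3+ + 3 S^2-, so Q = [Sb^3+]^2[S^2-]^3
Q = (3.704 × 10^-4)^2(4.117 x 10^-2)^3 = 9.57 × 10^-12
Q > Ksp, so Sb2S3 will precipitate.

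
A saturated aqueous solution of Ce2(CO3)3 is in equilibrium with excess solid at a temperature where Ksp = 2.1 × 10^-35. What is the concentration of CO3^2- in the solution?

Ce2(CO3)3(s) ⇌ 2 Ce^3+(aq) + 3 CO3^2-(aq)
Ksp = [Ce^3+]^2[CO3^2-]^3
For each mole of Ce2(CO3)3 that dissolves: [Ce^3+] = 2s, [CO3^2-] = 3s.
So Ksp = (2s)^2 × (3s)^3 = 108s^5
Solving, s = (2.1 × 10^-35/108)^(1/5) = 4.55 × 10^-8 M
[CO3^2-] = 3s = 1.4 × 10^-7 M

[CO3^2-] ≈ 1.4 x 10^-7 M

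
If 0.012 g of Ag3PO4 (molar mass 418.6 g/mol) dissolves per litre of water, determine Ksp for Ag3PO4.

Ksp ≈ 1.8 x 10^-17

Molar solubility s = (1.2 x 10^-2 g/L) / (418.6 g/mol) = 2.87 × 10^-5 M.
Ag3PO4(s) <=> 3 Ag^+(aq) + PO4^3-(aq)
Let s = molar solubility. Then [Ag^+] = 3s and [PO4^3-] = s.
Ksp = [Ag^+]^3[PO4^3-]
So Ksp = (3s)^3 × s = 27s^4
With s = 2.87 × 10^-5: Ksp = 1.8 x 10^-17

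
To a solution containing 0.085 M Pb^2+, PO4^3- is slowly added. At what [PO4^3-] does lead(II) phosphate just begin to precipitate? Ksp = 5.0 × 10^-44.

9.0e-21 M

Pb3(PO4)2(s) <=> 3 Pb^2+ + 2 PO4^3-
Ksp = [Pb^2+]^3[PO4^3-]^2
Precipitation begins when Q = Ksp. With [Pb^2+] = 0.085 M:
5.0 × 10^-44 = (0.085)^3 × [PO4^3-]^2
[PO4^3-] = (5.0 × 10^-44 / 6.14 × 10^-4)^(1/2) = 9.0 x 10^-21 M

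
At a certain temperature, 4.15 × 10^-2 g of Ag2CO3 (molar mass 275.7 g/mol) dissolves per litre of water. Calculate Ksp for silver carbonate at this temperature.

Ksp ≈ 1.36 × 10^-11

Molar solubility s = (4.15 x 10^-2 g/L) / (275.7 g/mol) = 1.505 × 10^-4 M.
Ag2CO3(s) ⇌ 2 Ag^+(aq) + CO3^2-(aq)
For each mole of Ag2CO3 that dissolves: [Ag^+] = 2s, [CO3^2-] = s.
Ksp = [Ag^+]^2[CO3^2-]
So Ksp = (2s)^2 × s = 4s^3
With s = 1.505 × 10^-4: Ksp = 1.36 × 10^-11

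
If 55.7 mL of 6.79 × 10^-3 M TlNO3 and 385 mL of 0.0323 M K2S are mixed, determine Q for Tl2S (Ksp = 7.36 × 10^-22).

Q ≈ 2.08 x 10^-8

Total volume = 55.7 + 385 = 440.7 mL.
[Tl^+] = 6.79 × 10^-3 × (55.7/440.7) = 8.582 x 10^-4 M
[S^2-] = 3.23 × 10^-2 × (385/440.7) = 2.822 x 10^-2 M
Tl2S(s) ⇌ 2 Tl^+(aq) + S^2-(aq), so Q = [Tl^+]^2[S^2-]
Q = (8.582 x 10^-4)^2(2.822 x 10^-2) = 2.08 x 10^-8
Q > Ksp, so Tl2S will precipitate.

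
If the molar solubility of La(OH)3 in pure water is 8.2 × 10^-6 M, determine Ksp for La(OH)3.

La(OH)3(s) ⇌ La^3+(aq) + 3 OH^-(aq)
If s mol/L of La(OH)3 dissolves, [La^3+] = s and [OH^-] = 3s.
Ksp = [La^3+][OH^-]^3
Substituting: Ksp = s(3s)^3 = 27s^4
Ksp = 27 × (8.2 x 10^-6)^4 = 1.2 x 10^-19

Ksp ≈ 1.2 x 10^-19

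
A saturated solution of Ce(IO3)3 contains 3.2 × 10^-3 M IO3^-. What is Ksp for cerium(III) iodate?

Ksp = 3.5e-11

Ce(IO3)3(s) ⇌ Ce^3+(aq) + 3 IO3^-(aq)
Stoichiometry gives [Ce^3+] = (1/3)[IO3^-] = 1.07 x 10^-3 M.
Ksp = [Ce^3+][IO3^-]^3
Ksp = 1.07 × 10^-3 × (3.2 x 10^-3)^3 = 3.5 × 10^-11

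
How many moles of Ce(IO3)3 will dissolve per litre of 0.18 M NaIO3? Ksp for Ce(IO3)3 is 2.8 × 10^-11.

4.8 × 10^-9 M

Ce(IO3)3(s) ⇌ Ce^3+ + 3 IO3^-
Ksp = [Ce^3+][IO3^-]^3
If s mol/L dissolves here, [Ce^3+] = s, [IO3^-] = 0.18 + 3s ≈ 0.18 (common-ion effect: IO3^- is already 0.18 M).
Ksp ≈ s × (0.18)^3
s = 4.8 × 10^-9 M
Check: 3s = 1.4 × 10^-8 ≪ 0.18, so the approximation is valid.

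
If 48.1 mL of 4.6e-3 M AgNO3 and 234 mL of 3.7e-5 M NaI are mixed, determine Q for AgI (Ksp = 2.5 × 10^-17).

Q ≈ 2.4e-8

Total volume = 48.1 + 234 = 282.1 mL.
[Ag^+] = 4.6 × 10^-3 × (48.1/282.1) = 7.84 x 10^-4 M
[I^-] = 3.7 x 10^-5 × (234/282.1) = 3.07 × 10^-5 M
AgI(s) ⇌ Ag^+(aq) + I^-(aq), so Q = [Ag^+][I^-]
Q = (7.84 × 10^-4)(3.07 × 10^-5) = 2.4 × 10^-8
Q > Ksp, so AgI will precipitate.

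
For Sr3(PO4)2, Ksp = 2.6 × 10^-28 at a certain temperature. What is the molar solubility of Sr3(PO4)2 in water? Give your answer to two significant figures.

Sr3(PO4)2(s) ⇌ 3 Sr^2+ + 2 PO4^3-
Ksp = [Sr^2+]^3[PO4^3-]^2
If s mol/L of Sr3(PO4)2 dissolves, [Sr^2+] = 3s and [PO4^3-] = 2s.
Substituting: Ksp = (3s)^3(2s)^2 = 108s^5
Solving, s = (2.6 × 10^-28/108)^(1/5) = 1.2 × 10^-6 M

1.2 x 10^-6 M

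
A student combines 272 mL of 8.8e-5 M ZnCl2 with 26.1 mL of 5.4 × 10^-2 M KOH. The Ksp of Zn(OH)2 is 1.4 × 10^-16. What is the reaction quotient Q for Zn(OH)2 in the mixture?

Total volume = 272 + 26.1 = 298.1 mL.
[Zn^2+] = 8.8 × 10^-5 × (272/298.1) = 8.03 x 10^-5 M
[OH^-] = 5.4 × 10^-2 × (26.1/298.1) = 4.73 × 10^-3 M
Zn(OH)2(s) ⇌ Zn^2+ + 2 OH^-, so Q = [Zn^2+][OH^-]^2
Q = (8.03 × 10^-5)(4.73 × 10^-3)^2 = 1.8 x 10^-9
Q > Ksp, so Zn(OH)2 will precipitate.

Q ≈ 1.8 × 10^-9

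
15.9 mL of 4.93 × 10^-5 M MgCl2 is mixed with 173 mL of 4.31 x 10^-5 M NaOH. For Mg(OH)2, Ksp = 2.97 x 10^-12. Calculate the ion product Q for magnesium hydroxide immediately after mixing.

Q = 6.47 × 10^-15

Total volume = 15.9 + 173 = 188.9 mL.
[Mg^2+] = 4.93 × 10^-5 × (15.9/188.9) = 4.150 × 10^-6 M
[OH^-] = 4.31 × 10^-5 × (173/188.9) = 3.947 × 10^-5 M
Mg(OH)2(s) ⇌ Mg^2+(aq) + 2 OH^-(aq), so Q = [Mg^2+][OH^-]^2
Q = (4.150 × 10^-6)(3.947 × 10^-5)^2 = 6.47 × 10^-15
Q < Ksp, so no precipitate of Mg(OH)2 forms.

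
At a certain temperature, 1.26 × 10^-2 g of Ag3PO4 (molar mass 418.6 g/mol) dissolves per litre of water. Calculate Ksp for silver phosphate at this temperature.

Molar solubility s = (1.26 × 10^-2 g/L) / (418.6 g/mol) = 3.010 × 10^-5 M.
Ag3PO4(s) <=> 3 Ag^+ + PO4^3-
For each mole of Ag3PO4 that dissolves: [Ag^+] = 3s, [PO4^3-] = s.
Ksp = [Ag^+]^3[PO4^3-]
So Ksp = (3s)^3 × s = 27s^4
Ksp = 27 × (3.010 × 10^-5)^4 = 2.22 x 10^-17

2.22e-17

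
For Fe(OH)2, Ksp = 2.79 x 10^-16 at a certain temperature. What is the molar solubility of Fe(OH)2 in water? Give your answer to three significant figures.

s = 4.12 × 10^-6 M

Fe(OH)2(s) ⇌ Fe^2+(aq) + 2 OH^-(aq)
Ksp = [Fe^2+][OH^-]^2
Let s = molar solubility. Then [Fe^2+] = s and [OH^-] = 2s.
Substituting: Ksp = s(2s)^2 = 4s^3
s^3 = 2.79 x 10^-16 / 4, so s = 4.12 x 10^-6 M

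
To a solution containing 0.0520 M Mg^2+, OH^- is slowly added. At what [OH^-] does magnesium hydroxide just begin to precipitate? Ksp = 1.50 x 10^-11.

Mg(OH)2(s) ⇌ Mg^2+ + 2 OH^-
Ksp = [Mg^2+][OH^-]^2
Precipitation begins when Q = Ksp. With [Mg^2+] = 0.0520 M:
1.50 x 10^-11 = (0.0520) × [OH^-]^2
[OH^-] = (1.50 x 10^-11 / 5.20 × 10^-2)^(1/2) = 1.70 x 10^-5 M

[OH^-] = 1.70 × 10^-5 M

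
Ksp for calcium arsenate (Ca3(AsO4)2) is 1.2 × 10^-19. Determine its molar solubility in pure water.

Ca3(AsO4)2(s) <=> 3 Ca^2+(aq) + 2 AsO4^3-(aq)
Ksp = [Ca^2+]^3[AsO4^3-]^2
With molar solubility s: [Ca^2+] = 3s, [AsO4^3-] = 2s.
Substituting: Ksp = (3s)^3(2s)^2 = 108s^5
s^5 = 1.2 × 10^-19 / 108, so s = 6.4 × 10^-5 M

s = 6.4 × 10^-5 M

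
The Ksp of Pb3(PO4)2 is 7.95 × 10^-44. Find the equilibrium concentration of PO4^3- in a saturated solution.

Pb3(PO4)2(s) <=> 3 Pb^2+ + 2 PO4^3-
Ksp = [Pb^2+]^3[PO4^3-]^2
Let s = molar solubility. Then [Pb^2+] = 3s and [PO4^3-] = 2s.
Substituting: Ksp = (3s)^3(2s)^2 = 108s^5
s = (7.95 × 10^-44 / 108)^(1/5) = 9.406 x 10^-10 M
[PO4^3-] = 2s = 1.88 × 10^-9 M

[PO4^3-] ≈ 1.88 × 10^-9 M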